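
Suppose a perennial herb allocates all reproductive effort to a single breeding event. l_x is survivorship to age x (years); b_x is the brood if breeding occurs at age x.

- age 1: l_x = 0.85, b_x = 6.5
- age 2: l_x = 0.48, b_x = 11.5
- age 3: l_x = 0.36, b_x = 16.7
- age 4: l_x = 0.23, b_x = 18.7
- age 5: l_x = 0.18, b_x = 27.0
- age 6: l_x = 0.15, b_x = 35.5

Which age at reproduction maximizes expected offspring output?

Expected offspring if breeding at age x = l_x × b_x:
  age 1: 0.85 × 6.5 = 5.525
  age 2: 0.48 × 11.5 = 5.520
  age 3: 0.36 × 16.7 = 6.012
  age 4: 0.23 × 18.7 = 4.301
  age 5: 0.18 × 27.0 = 4.860
  age 6: 0.15 × 35.5 = 5.325
Maximum at age 3 (6.012).

3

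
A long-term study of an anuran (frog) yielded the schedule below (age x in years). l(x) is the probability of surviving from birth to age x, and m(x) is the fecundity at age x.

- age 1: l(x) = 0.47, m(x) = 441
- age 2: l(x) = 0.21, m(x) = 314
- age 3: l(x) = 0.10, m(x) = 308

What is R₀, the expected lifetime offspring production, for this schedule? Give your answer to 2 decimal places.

R₀ = Σ l(x) m(x):
  age 1: 0.47 × 441 = 207.2700
  age 2: 0.21 × 314 = 65.9400
  age 3: 0.10 × 308 = 30.8000
R₀ = 207.2700 + 65.9400 + 30.8000 = 304.0100

304.01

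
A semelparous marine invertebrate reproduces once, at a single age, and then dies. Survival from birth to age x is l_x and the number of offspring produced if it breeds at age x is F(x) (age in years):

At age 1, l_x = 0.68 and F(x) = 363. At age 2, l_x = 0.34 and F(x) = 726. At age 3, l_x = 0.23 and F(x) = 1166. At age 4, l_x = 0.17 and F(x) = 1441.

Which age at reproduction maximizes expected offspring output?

Expected offspring if breeding at age x = l_x × F(x):
  age 1: 0.68 × 363 = 246.840
  age 2: 0.34 × 726 = 246.840
  age 3: 0.23 × 1166 = 268.180
  age 4: 0.17 × 1441 = 244.970
Maximum at age 3 (268.180).

3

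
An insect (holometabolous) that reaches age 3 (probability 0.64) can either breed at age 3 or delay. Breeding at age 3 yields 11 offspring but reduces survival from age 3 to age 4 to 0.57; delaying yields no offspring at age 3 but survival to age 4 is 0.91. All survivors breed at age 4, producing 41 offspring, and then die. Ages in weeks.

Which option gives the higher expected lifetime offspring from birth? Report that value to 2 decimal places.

breed at age 3: R₀ = 0.64 × (11 + 0.57 × 41) = 0.64 × 34.3700 = 21.9968
delay to age 4: R₀ = 0.64 × (0.91 × 41) = 0.64 × 37.3100 = 23.8784
Higher: delay to age 4 (23.8784).

23.88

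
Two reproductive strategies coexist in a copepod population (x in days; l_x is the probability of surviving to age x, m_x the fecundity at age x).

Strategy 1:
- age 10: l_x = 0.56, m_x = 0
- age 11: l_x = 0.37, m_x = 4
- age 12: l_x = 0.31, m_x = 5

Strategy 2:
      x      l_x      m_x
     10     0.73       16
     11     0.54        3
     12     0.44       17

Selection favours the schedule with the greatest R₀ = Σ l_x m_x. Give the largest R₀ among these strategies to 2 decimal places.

20.78

Strategy 1: R₀ = 0.56×0 + 0.37×4 + 0.31×5 = 3.0300
Strategy 2: R₀ = 0.73×16 + 0.54×3 + 0.44×17 = 20.7800
Highest R₀: strategy 2 with 20.7800.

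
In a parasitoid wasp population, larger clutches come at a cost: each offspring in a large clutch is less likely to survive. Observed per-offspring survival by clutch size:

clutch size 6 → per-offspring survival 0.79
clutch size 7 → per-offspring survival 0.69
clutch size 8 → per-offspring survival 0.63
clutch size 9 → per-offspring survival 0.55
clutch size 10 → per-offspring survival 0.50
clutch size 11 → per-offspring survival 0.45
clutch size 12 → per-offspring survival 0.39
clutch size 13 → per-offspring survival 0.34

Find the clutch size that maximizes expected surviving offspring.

Expected surviving offspring = c × s(c):
  c=6: 6 × 0.79 = 4.740
  c=7: 7 × 0.69 = 4.830
  c=8: 8 × 0.63 = 5.040
  c=9: 9 × 0.55 = 4.950
  c=10: 10 × 0.50 = 5.000
  c=11: 11 × 0.45 = 4.950
  c=12: 12 × 0.39 = 4.680
  c=13: 13 × 0.34 = 4.420
Maximum at c = 8 (5.040 surviving offspring).

8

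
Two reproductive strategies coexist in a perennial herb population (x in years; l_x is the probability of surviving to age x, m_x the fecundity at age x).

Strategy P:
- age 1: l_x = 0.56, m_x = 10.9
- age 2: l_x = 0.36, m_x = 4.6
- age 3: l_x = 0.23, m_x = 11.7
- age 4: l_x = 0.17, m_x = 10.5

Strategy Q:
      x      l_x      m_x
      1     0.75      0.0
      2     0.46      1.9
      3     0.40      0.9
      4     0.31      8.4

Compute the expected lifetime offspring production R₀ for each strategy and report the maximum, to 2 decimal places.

Strategy P: R₀ = 0.56×10.9 + 0.36×4.6 + 0.23×11.7 + 0.17×10.5 = 12.2360
Strategy Q: R₀ = 0.75×0.0 + 0.46×1.9 + 0.40×0.9 + 0.31×8.4 = 3.8380
Highest R₀: strategy P with 12.2360.

12.24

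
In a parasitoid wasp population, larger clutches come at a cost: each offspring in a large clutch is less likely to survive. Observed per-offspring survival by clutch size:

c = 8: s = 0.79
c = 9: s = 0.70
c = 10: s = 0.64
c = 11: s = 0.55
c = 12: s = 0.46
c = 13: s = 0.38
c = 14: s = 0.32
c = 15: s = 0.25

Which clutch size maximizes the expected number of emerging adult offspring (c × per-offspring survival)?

10

Expected emerging adult offspring = c × s(c):
  c=8: 8 × 0.79 = 6.320
  c=9: 9 × 0.70 = 6.300
  c=10: 10 × 0.64 = 6.400
  c=11: 11 × 0.55 = 6.050
  c=12: 12 × 0.46 = 5.520
  c=13: 13 × 0.38 = 4.940
  c=14: 14 × 0.32 = 4.480
  c=15: 15 × 0.25 = 3.750
Maximum at c = 10 (6.400 emerging adult offspring).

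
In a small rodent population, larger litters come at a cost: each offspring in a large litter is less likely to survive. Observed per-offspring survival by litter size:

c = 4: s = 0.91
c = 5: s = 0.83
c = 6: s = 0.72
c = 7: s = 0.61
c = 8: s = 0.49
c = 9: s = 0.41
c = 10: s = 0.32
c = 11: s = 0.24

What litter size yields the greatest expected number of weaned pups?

Expected weaned pups = c × s(c):
  c=4: 4 × 0.91 = 3.640
  c=5: 5 × 0.83 = 4.150
  c=6: 6 × 0.72 = 4.320
  c=7: 7 × 0.61 = 4.270
  c=8: 8 × 0.49 = 3.920
  c=9: 9 × 0.41 = 3.690
  c=10: 10 × 0.32 = 3.200
  c=11: 11 × 0.24 = 2.640
Maximum at c = 6 (4.320 weaned pups).

6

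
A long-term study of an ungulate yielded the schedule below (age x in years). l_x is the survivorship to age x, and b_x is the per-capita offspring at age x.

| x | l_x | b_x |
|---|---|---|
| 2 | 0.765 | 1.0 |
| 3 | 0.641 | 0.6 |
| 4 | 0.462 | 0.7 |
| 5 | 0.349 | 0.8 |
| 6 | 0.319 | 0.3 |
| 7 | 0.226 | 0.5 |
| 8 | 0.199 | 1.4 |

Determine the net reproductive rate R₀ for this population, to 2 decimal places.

2.24

R₀ = Σ l_x b_x:
  age 2: 0.765 × 1.0 = 0.7650
  age 3: 0.641 × 0.6 = 0.3846
  age 4: 0.462 × 0.7 = 0.3234
  age 5: 0.349 × 0.8 = 0.2792
  age 6: 0.319 × 0.3 = 0.0957
  age 7: 0.226 × 0.5 = 0.1130
  age 8: 0.199 × 1.4 = 0.2786
R₀ = 0.7650 + 0.3846 + 0.3234 + 0.2792 + 0.0957 + 0.1130 + 0.2786 = 2.2395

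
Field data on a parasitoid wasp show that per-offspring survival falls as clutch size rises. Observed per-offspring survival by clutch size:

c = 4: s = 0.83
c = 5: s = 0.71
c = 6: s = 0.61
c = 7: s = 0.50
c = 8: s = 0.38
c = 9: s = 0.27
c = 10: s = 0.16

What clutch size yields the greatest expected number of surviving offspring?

6

Expected surviving offspring = c × s(c):
  c=4: 4 × 0.83 = 3.320
  c=5: 5 × 0.71 = 3.550
  c=6: 6 × 0.61 = 3.660
  c=7: 7 × 0.50 = 3.500
  c=8: 8 × 0.38 = 3.040
  c=9: 9 × 0.27 = 2.430
  c=10: 10 × 0.16 = 1.600
Maximum at c = 6 (3.660 surviving offspring).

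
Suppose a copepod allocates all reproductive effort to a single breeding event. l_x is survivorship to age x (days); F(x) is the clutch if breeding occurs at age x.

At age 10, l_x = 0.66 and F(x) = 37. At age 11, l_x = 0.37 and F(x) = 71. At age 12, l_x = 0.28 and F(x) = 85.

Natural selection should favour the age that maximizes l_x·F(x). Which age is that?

Expected offspring if breeding at age x = l_x × F(x):
  age 10: 0.66 × 37 = 24.420
  age 11: 0.37 × 71 = 26.270
  age 12: 0.28 × 85 = 23.800
Maximum at age 11 (26.270).

11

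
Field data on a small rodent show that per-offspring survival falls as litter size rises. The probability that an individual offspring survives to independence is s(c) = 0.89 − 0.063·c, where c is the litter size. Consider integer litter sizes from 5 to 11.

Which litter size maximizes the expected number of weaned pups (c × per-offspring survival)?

Expected weaned pups = c × s(c):
  c=5: 5 × 0.575 = 2.875
  c=6: 6 × 0.512 = 3.072
  c=7: 7 × 0.449 = 3.143
  c=8: 8 × 0.386 = 3.088
  c=9: 9 × 0.323 = 2.907
  c=10: 10 × 0.260 = 2.600
  c=11: 11 × 0.197 = 2.167
Maximum at c = 7 (3.143 weaned pups).

7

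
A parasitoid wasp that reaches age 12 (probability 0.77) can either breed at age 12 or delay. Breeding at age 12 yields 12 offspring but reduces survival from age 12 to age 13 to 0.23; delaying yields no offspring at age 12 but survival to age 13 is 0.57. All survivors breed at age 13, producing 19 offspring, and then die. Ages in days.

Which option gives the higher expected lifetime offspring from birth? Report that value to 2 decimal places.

12.60

breed at age 12: R₀ = 0.77 × (12 + 0.23 × 19) = 0.77 × 16.3700 = 12.6049
delay to age 13: R₀ = 0.77 × (0.57 × 19) = 0.77 × 10.8300 = 8.3391
Higher: breed at age 12 (12.6049).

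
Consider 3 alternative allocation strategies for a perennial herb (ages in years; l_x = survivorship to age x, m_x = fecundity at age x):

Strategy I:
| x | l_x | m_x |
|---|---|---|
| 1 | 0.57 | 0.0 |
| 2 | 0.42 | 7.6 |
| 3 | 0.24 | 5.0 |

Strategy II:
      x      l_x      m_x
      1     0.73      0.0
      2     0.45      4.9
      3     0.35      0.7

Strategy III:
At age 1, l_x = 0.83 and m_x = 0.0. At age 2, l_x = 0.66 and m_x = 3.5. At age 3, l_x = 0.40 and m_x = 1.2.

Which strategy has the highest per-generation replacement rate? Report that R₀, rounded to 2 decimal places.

4.39

Strategy I: R₀ = 0.57×0.0 + 0.42×7.6 + 0.24×5.0 = 4.3920
Strategy II: R₀ = 0.73×0.0 + 0.45×4.9 + 0.35×0.7 = 2.4500
Strategy III: R₀ = 0.83×0.0 + 0.66×3.5 + 0.40×1.2 = 2.7900
Highest R₀: strategy I with 4.3920.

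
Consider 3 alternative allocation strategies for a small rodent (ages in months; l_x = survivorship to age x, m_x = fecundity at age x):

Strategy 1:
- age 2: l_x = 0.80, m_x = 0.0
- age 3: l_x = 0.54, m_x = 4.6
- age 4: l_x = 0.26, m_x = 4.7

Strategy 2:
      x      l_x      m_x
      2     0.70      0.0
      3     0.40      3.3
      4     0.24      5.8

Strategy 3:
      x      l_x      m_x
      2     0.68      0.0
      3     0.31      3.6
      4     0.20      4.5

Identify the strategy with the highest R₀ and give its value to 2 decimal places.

Strategy 1: R₀ = 0.80×0.0 + 0.54×4.6 + 0.26×4.7 = 3.7060
Strategy 2: R₀ = 0.70×0.0 + 0.40×3.3 + 0.24×5.8 = 2.7120
Strategy 3: R₀ = 0.68×0.0 + 0.31×3.6 + 0.20×4.5 = 2.0160
Highest R₀: strategy 1 with 3.7060.

3.71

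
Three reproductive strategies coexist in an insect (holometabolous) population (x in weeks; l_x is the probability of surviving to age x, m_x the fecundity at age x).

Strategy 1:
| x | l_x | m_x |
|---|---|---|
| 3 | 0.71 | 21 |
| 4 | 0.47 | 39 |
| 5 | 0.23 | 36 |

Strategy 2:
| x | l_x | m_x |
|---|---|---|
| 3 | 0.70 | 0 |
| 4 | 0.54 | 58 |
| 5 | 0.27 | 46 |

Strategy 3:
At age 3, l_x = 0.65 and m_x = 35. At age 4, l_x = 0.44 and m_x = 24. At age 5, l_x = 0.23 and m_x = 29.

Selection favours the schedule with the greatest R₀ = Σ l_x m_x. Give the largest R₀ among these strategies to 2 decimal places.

Strategy 1: R₀ = 0.71×21 + 0.47×39 + 0.23×36 = 41.5200
Strategy 2: R₀ = 0.70×0 + 0.54×58 + 0.27×46 = 43.7400
Strategy 3: R₀ = 0.65×35 + 0.44×24 + 0.23×29 = 39.9800
Highest R₀: strategy 2 with 43.7400.

43.74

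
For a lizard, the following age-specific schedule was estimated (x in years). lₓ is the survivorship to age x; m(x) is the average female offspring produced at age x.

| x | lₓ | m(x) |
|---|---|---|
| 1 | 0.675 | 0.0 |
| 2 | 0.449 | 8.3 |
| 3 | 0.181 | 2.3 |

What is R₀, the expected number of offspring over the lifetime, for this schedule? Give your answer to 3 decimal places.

4.143

R₀ = Σ lₓ m(x):
  age 1: 0.675 × 0.0 = 0.0000
  age 2: 0.449 × 8.3 = 3.7267
  age 3: 0.181 × 2.3 = 0.4163
R₀ = 0.0000 + 3.7267 + 0.4163 = 4.1430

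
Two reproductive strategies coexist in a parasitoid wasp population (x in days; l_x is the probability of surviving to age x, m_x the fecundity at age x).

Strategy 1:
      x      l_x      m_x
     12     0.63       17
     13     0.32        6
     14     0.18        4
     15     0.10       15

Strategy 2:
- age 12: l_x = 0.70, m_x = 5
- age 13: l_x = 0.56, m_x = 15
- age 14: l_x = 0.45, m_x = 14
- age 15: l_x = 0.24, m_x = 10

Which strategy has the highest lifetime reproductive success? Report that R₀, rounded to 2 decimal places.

20.60

Strategy 1: R₀ = 0.63×17 + 0.32×6 + 0.18×4 + 0.10×15 = 14.8500
Strategy 2: R₀ = 0.70×5 + 0.56×15 + 0.45×14 + 0.24×10 = 20.6000
Highest R₀: strategy 2 with 20.6000.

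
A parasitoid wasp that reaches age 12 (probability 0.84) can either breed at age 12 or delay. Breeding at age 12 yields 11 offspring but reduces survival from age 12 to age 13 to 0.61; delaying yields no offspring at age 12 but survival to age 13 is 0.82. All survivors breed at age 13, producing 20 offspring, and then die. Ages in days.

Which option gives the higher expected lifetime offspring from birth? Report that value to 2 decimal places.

19.49

breed at age 12: R₀ = 0.84 × (11 + 0.61 × 20) = 0.84 × 23.2000 = 19.4880
delay to age 13: R₀ = 0.84 × (0.82 × 20) = 0.84 × 16.4000 = 13.7760
Higher: breed at age 12 (19.4880).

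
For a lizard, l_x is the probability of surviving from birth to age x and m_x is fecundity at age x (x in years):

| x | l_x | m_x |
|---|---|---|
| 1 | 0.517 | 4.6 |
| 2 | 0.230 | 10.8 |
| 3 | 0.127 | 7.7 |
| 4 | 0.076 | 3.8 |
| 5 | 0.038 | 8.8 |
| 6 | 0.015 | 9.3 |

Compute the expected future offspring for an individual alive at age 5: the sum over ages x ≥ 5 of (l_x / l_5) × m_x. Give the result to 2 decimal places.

12.47

l_5 = 0.038. Conditional survival from age 5 to x is l_x / l_5.
  x=5: (0.038/0.038) × 8.8 = 8.8000
  x=6: (0.015/0.038) × 9.3 = 3.6711
Sum = 8.8000 + 3.6711 = 12.4711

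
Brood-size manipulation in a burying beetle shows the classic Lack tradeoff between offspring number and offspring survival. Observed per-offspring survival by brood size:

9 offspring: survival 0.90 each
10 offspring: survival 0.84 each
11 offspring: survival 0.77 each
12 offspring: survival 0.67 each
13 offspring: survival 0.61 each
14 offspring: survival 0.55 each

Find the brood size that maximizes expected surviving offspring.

Expected surviving offspring = c × s(c):
  c=9: 9 × 0.90 = 8.100
  c=10: 10 × 0.84 = 8.400
  c=11: 11 × 0.77 = 8.470
  c=12: 12 × 0.67 = 8.040
  c=13: 13 × 0.61 = 7.930
  c=14: 14 × 0.55 = 7.700
Maximum at c = 11 (8.470 surviving offspring).

11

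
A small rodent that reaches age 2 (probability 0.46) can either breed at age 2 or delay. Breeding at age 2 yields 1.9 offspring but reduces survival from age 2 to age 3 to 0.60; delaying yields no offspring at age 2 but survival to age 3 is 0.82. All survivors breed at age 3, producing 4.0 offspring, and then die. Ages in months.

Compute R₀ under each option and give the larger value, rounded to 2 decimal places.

breed at age 2: R₀ = 0.46 × (1.9 + 0.60 × 4.0) = 0.46 × 4.3000 = 1.9780
delay to age 3: R₀ = 0.46 × (0.82 × 4.0) = 0.46 × 3.2800 = 1.5088
Higher: breed at age 2 (1.9780).

1.98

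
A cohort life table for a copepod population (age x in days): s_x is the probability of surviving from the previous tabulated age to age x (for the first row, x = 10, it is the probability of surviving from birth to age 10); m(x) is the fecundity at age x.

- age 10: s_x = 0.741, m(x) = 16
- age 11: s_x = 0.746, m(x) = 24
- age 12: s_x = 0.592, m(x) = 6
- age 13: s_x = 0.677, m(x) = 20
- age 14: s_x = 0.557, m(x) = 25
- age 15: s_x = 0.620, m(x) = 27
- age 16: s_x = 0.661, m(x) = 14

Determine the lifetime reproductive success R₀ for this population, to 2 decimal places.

Survivorship from birth: l_x = s_10·s_11·…·s_x.
  l_10 = 0.74100
  l_11 = 0.55279
  l_12 = 0.32725
  l_13 = 0.22155
  l_14 = 0.12340
  l_15 = 0.07651
  l_16 = 0.05057
R₀ = Σ l_x m(x):
  age 10: 0.74100 × 16 = 11.8560
  age 11: 0.55279 × 24 = 13.2670
  age 12: 0.32725 × 6 = 1.9635
  age 13: 0.22155 × 20 = 4.4310
  age 14: 0.12340 × 25 = 3.0850
  age 15: 0.07651 × 27 = 2.0658
  age 16: 0.05057 × 14 = 0.7080
R₀ = 11.8560 + 13.2670 + 1.9635 + 4.4310 + 3.0850 + 2.0658 + 0.7080 = 37.3762

37.38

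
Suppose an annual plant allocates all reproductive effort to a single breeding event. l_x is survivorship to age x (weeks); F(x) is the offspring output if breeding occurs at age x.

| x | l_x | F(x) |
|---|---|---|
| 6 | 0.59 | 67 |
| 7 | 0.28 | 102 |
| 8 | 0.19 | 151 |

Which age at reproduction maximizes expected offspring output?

Expected offspring if breeding at age x = l_x × F(x):
  age 6: 0.59 × 67 = 39.530
  age 7: 0.28 × 102 = 28.560
  age 8: 0.19 × 151 = 28.690
Maximum at age 6 (39.530).

6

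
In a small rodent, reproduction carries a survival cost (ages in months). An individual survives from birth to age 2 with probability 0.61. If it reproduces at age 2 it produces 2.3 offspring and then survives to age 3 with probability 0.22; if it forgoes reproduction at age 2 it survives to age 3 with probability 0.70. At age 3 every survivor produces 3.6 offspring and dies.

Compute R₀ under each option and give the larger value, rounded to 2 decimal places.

1.89

breed at age 2: R₀ = 0.61 × (2.3 + 0.22 × 3.6) = 0.61 × 3.0920 = 1.8861
delay to age 3: R₀ = 0.61 × (0.70 × 3.6) = 0.61 × 2.5200 = 1.5372
Higher: breed at age 2 (1.8861).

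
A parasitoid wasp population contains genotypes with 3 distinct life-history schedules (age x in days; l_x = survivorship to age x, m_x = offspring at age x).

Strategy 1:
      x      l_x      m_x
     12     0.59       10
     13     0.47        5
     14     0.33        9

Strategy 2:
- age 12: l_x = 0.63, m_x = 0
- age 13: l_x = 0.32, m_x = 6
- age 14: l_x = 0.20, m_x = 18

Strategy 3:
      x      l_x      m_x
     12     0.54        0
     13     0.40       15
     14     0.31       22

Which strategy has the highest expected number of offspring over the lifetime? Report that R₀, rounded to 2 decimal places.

12.82

Strategy 1: R₀ = 0.59×10 + 0.47×5 + 0.33×9 = 11.2200
Strategy 2: R₀ = 0.63×0 + 0.32×6 + 0.20×18 = 5.5200
Strategy 3: R₀ = 0.54×0 + 0.40×15 + 0.31×22 = 12.8200
Highest R₀: strategy 3 with 12.8200.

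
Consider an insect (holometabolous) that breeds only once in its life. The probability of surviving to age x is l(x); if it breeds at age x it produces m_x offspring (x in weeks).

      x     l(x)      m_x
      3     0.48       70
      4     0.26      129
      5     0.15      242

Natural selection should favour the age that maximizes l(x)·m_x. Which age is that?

Expected offspring if breeding at age x = l(x) × m_x:
  age 3: 0.48 × 70 = 33.600
  age 4: 0.26 × 129 = 33.540
  age 5: 0.15 × 242 = 36.300
Maximum at age 5 (36.300).

5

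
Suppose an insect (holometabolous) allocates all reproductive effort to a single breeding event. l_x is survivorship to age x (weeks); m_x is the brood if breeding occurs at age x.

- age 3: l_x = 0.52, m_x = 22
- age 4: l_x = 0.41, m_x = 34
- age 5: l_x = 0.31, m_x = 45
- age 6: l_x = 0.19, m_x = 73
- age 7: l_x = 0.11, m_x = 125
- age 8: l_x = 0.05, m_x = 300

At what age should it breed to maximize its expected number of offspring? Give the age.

Expected offspring if breeding at age x = l_x × m_x:
  age 3: 0.52 × 22 = 11.440
  age 4: 0.41 × 34 = 13.940
  age 5: 0.31 × 45 = 13.950
  age 6: 0.19 × 73 = 13.870
  age 7: 0.11 × 125 = 13.750
  age 8: 0.05 × 300 = 15.000
Maximum at age 8 (15.000).

8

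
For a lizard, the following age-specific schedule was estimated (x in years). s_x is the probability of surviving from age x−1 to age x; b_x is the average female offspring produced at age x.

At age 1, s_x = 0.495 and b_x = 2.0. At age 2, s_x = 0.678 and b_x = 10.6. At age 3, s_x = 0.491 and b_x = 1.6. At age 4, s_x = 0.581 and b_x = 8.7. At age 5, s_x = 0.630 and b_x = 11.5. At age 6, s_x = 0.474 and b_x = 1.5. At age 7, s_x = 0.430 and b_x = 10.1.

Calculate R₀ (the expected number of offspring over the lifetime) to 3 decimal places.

6.505

Survivorship from birth: l_x = s_1·s_2·…·s_x.
  l_1 = 0.49500
  l_2 = 0.33561
  l_3 = 0.16478
  l_4 = 0.09574
  l_5 = 0.06032
  l_6 = 0.02859
  l_7 = 0.01229
R₀ = Σ l_x b_x:
  age 1: 0.49500 × 2.0 = 0.9900
  age 2: 0.33561 × 10.6 = 3.5575
  age 3: 0.16478 × 1.6 = 0.2636
  age 4: 0.09574 × 8.7 = 0.8329
  age 5: 0.06032 × 11.5 = 0.6937
  age 6: 0.02859 × 1.5 = 0.0429
  age 7: 0.01229 × 10.1 = 0.1241
R₀ = 0.9900 + 3.5575 + 0.2636 + 0.8329 + 0.6937 + 0.0429 + 0.1241 = 6.5047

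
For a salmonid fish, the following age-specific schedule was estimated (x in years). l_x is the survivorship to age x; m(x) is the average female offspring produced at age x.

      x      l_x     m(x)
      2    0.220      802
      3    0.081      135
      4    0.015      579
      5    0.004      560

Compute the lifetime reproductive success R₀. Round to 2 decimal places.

198.30

R₀ = Σ l_x m(x):
  age 2: 0.220 × 802 = 176.4400
  age 3: 0.081 × 135 = 10.9350
  age 4: 0.015 × 579 = 8.6850
  age 5: 0.004 × 560 = 2.2400
R₀ = 176.4400 + 10.9350 + 8.6850 + 2.2400 = 198.3000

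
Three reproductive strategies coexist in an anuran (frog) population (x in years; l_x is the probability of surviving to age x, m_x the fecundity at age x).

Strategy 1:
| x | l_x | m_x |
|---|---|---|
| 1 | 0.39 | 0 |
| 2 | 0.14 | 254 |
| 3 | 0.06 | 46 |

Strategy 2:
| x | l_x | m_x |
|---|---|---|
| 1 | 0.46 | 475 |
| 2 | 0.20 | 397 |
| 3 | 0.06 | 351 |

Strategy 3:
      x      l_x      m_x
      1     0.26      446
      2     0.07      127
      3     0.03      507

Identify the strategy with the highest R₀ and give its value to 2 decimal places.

Strategy 1: R₀ = 0.39×0 + 0.14×254 + 0.06×46 = 38.3200
Strategy 2: R₀ = 0.46×475 + 0.20×397 + 0.06×351 = 318.9600
Strategy 3: R₀ = 0.26×446 + 0.07×127 + 0.03×507 = 140.0600
Highest R₀: strategy 2 with 318.9600.

318.96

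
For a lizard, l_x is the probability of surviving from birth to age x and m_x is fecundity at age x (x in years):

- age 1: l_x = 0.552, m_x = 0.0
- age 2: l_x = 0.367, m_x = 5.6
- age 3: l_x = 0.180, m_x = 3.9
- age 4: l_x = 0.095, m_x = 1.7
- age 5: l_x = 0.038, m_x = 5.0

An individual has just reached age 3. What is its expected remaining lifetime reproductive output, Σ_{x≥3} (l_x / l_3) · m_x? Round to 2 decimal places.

l_3 = 0.180. Conditional survival from age 3 to x is l_x / l_3.
  x=3: (0.180/0.180) × 3.9 = 3.9000
  x=4: (0.095/0.180) × 1.7 = 0.8972
  x=5: (0.038/0.180) × 5.0 = 1.0556
Sum = 3.9000 + 0.8972 + 1.0556 = 5.8528

5.85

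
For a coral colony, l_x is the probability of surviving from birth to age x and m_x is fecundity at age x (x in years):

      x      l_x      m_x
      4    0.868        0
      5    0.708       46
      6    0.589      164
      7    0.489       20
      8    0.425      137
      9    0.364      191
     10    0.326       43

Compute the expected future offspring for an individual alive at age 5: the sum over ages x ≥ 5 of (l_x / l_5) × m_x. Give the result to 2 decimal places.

l_5 = 0.708. Conditional survival from age 5 to x is l_x / l_5.
  x=5: (0.708/0.708) × 46 = 46.0000
  x=6: (0.589/0.708) × 164 = 136.4350
  x=7: (0.489/0.708) × 20 = 13.8136
  x=8: (0.425/0.708) × 137 = 82.2387
  x=9: (0.364/0.708) × 191 = 98.1977
  x=10: (0.326/0.708) × 43 = 19.7994
Sum = 46.0000 + 136.4350 + 13.8136 + 82.2387 + 98.1977 + 19.7994 = 396.4845

396.48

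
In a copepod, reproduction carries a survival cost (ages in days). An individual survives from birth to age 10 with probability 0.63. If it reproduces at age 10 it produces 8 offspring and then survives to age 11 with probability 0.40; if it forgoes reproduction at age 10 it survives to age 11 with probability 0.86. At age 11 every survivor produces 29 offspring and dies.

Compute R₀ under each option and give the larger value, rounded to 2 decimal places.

15.71

breed at age 10: R₀ = 0.63 × (8 + 0.40 × 29) = 0.63 × 19.6000 = 12.3480
delay to age 11: R₀ = 0.63 × (0.86 × 29) = 0.63 × 24.9400 = 15.7122
Higher: delay to age 11 (15.7122).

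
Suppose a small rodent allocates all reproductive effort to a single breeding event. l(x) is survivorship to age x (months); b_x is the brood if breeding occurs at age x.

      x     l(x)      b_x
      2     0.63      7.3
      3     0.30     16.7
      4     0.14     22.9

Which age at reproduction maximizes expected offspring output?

3

Expected offspring if breeding at age x = l(x) × b_x:
  age 2: 0.63 × 7.3 = 4.599
  age 3: 0.30 × 16.7 = 5.010
  age 4: 0.14 × 22.9 = 3.206
Maximum at age 3 (5.010).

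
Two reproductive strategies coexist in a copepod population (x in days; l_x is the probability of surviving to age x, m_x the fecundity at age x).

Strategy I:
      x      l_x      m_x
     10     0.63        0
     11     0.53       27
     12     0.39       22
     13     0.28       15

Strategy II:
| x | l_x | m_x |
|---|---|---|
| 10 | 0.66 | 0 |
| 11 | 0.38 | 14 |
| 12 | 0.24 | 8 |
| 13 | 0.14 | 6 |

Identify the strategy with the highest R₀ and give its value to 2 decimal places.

27.09

Strategy I: R₀ = 0.63×0 + 0.53×27 + 0.39×22 + 0.28×15 = 27.0900
Strategy II: R₀ = 0.66×0 + 0.38×14 + 0.24×8 + 0.14×6 = 8.0800
Highest R₀: strategy I with 27.0900.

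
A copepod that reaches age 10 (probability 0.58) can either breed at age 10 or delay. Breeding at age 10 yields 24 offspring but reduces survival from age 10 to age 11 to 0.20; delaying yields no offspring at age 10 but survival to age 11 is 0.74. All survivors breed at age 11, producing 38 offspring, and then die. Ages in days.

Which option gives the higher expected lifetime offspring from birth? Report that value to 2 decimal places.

18.33

breed at age 10: R₀ = 0.58 × (24 + 0.20 × 38) = 0.58 × 31.6000 = 18.3280
delay to age 11: R₀ = 0.58 × (0.74 × 38) = 0.58 × 28.1200 = 16.3096
Higher: breed at age 10 (18.3280).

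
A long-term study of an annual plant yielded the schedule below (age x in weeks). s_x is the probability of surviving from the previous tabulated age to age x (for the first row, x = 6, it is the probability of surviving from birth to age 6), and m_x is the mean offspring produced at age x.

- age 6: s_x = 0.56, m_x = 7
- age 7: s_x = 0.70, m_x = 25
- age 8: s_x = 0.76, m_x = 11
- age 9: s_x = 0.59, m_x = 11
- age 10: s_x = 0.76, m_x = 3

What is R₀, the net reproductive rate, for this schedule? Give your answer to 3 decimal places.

Survivorship from birth: l_x = s_6·s_7·…·s_x.
  l_6 = 0.56000
  l_7 = 0.39200
  l_8 = 0.29792
  l_9 = 0.17577
  l_10 = 0.13359
R₀ = Σ l_x m_x:
  age 6: 0.56000 × 7 = 3.9200
  age 7: 0.39200 × 25 = 9.8000
  age 8: 0.29792 × 11 = 3.2771
  age 9: 0.17577 × 11 = 1.9335
  age 10: 0.13359 × 3 = 0.4008
R₀ = 3.9200 + 9.8000 + 3.2771 + 1.9335 + 0.4008 = 19.3314

19.331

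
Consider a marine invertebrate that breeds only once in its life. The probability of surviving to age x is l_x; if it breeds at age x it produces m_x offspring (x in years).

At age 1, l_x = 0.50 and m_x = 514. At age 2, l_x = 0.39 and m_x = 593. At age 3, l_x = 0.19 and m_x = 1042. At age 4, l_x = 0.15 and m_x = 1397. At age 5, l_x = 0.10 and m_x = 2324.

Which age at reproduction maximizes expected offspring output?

1

Expected offspring if breeding at age x = l_x × m_x:
  age 1: 0.50 × 514 = 257.000
  age 2: 0.39 × 593 = 231.270
  age 3: 0.19 × 1042 = 197.980
  age 4: 0.15 × 1397 = 209.550
  age 5: 0.10 × 2324 = 232.400
Maximum at age 1 (257.000).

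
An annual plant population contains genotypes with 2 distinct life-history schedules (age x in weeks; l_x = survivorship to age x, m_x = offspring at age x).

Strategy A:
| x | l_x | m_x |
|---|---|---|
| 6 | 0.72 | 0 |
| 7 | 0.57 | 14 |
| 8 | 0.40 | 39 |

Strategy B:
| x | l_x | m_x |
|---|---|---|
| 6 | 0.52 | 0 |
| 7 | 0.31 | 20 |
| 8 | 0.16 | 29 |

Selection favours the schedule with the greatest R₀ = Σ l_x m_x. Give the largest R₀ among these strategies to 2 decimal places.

Strategy A: R₀ = 0.72×0 + 0.57×14 + 0.40×39 = 23.5800
Strategy B: R₀ = 0.52×0 + 0.31×20 + 0.16×29 = 10.8400
Highest R₀: strategy A with 23.5800.

23.58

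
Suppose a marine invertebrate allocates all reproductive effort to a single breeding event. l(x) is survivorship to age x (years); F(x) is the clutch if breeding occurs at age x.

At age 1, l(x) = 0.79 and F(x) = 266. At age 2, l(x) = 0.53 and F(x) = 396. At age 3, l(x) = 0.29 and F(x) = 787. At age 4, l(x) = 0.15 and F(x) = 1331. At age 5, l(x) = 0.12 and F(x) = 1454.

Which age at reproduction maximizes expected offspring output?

3

Expected offspring if breeding at age x = l(x) × F(x):
  age 1: 0.79 × 266 = 210.140
  age 2: 0.53 × 396 = 209.880
  age 3: 0.29 × 787 = 228.230
  age 4: 0.15 × 1331 = 199.650
  age 5: 0.12 × 1454 = 174.480
Maximum at age 3 (228.230).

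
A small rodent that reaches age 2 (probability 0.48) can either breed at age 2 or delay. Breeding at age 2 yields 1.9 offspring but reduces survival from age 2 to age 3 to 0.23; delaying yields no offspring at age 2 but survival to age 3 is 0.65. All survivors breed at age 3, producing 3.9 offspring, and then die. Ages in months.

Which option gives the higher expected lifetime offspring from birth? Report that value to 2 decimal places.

breed at age 2: R₀ = 0.48 × (1.9 + 0.23 × 3.9) = 0.48 × 2.7970 = 1.3426
delay to age 3: R₀ = 0.48 × (0.65 × 3.9) = 0.48 × 2.5350 = 1.2168
Higher: breed at age 2 (1.3426).

1.34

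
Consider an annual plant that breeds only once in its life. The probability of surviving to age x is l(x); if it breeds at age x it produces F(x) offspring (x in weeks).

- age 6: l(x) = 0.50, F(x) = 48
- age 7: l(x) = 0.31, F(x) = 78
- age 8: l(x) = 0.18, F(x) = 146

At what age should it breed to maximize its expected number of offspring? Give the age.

8

Expected offspring if breeding at age x = l(x) × F(x):
  age 6: 0.50 × 48 = 24.000
  age 7: 0.31 × 78 = 24.180
  age 8: 0.18 × 146 = 26.280
Maximum at age 8 (26.280).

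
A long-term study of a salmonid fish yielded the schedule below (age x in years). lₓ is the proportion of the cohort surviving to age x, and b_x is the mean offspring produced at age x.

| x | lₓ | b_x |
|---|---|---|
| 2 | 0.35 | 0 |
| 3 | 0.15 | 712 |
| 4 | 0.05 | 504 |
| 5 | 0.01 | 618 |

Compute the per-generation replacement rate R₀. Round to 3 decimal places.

R₀ = Σ lₓ b_x:
  age 2: 0.35 × 0 = 0.0000
  age 3: 0.15 × 712 = 106.8000
  age 4: 0.05 × 504 = 25.2000
  age 5: 0.01 × 618 = 6.1800
R₀ = 0.0000 + 106.8000 + 25.2000 + 6.1800 = 138.1800

138.180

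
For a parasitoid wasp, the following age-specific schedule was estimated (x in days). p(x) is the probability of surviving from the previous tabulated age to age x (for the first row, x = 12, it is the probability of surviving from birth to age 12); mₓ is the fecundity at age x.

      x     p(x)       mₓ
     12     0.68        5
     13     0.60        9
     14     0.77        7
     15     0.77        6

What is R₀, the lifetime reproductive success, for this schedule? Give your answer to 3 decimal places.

Survivorship from birth: l_x = p_12·p_13·…·p_x.
  l_12 = 0.68000
  l_13 = 0.40800
  l_14 = 0.31416
  l_15 = 0.24190
R₀ = Σ l_x mₓ:
  age 12: 0.68000 × 5 = 3.4000
  age 13: 0.40800 × 9 = 3.6720
  age 14: 0.31416 × 7 = 2.1991
  age 15: 0.24190 × 6 = 1.4514
R₀ = 3.4000 + 3.6720 + 2.1991 + 1.4514 = 10.7225

10.723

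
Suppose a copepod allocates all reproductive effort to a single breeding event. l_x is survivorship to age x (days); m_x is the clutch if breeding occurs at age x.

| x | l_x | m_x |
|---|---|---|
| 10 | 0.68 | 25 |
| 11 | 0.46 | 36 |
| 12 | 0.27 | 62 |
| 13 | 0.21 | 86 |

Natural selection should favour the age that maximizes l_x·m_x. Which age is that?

Expected offspring if breeding at age x = l_x × m_x:
  age 10: 0.68 × 25 = 17.000
  age 11: 0.46 × 36 = 16.560
  age 12: 0.27 × 62 = 16.740
  age 13: 0.21 × 86 = 18.060
Maximum at age 13 (18.060).

13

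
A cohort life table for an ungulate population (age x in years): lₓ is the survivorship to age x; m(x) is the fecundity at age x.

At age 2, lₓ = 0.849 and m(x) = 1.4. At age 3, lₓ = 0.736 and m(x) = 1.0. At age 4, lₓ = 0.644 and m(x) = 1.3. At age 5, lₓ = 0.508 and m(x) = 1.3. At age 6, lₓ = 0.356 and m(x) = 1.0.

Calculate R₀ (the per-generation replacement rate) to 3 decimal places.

R₀ = Σ lₓ m(x):
  age 2: 0.849 × 1.4 = 1.1886
  age 3: 0.736 × 1.0 = 0.7360
  age 4: 0.644 × 1.3 = 0.8372
  age 5: 0.508 × 1.3 = 0.6604
  age 6: 0.356 × 1.0 = 0.3560
R₀ = 1.1886 + 0.7360 + 0.8372 + 0.6604 + 0.3560 = 3.7782

3.778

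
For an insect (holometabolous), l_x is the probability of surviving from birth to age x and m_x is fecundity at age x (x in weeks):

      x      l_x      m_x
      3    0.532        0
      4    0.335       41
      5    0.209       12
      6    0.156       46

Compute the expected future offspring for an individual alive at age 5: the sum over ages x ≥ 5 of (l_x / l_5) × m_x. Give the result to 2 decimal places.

l_5 = 0.209. Conditional survival from age 5 to x is l_x / l_5.
  x=5: (0.209/0.209) × 12 = 12.0000
  x=6: (0.156/0.209) × 46 = 34.3349
Sum = 12.0000 + 34.3349 = 46.3349

46.33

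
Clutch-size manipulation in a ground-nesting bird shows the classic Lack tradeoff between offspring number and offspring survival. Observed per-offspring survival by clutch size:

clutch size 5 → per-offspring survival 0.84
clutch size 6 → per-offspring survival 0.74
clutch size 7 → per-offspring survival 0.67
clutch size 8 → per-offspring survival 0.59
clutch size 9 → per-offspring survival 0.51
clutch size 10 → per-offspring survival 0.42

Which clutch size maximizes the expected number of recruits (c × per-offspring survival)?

8

Expected recruits = c × s(c):
  c=5: 5 × 0.84 = 4.200
  c=6: 6 × 0.74 = 4.440
  c=7: 7 × 0.67 = 4.690
  c=8: 8 × 0.59 = 4.720
  c=9: 9 × 0.51 = 4.590
  c=10: 10 × 0.42 = 4.200
Maximum at c = 8 (4.720 recruits).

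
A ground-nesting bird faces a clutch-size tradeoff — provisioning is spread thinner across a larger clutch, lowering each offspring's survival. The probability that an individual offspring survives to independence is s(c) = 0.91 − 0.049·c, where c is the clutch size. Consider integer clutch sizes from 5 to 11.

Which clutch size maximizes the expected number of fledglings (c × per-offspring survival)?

Expected fledglings = c × s(c):
  c=5: 5 × 0.665 = 3.325
  c=6: 6 × 0.616 = 3.696
  c=7: 7 × 0.567 = 3.969
  c=8: 8 × 0.518 = 4.144
  c=9: 9 × 0.469 = 4.221
  c=10: 10 × 0.420 = 4.200
  c=11: 11 × 0.371 = 4.081
Maximum at c = 9 (4.221 fledglings).

9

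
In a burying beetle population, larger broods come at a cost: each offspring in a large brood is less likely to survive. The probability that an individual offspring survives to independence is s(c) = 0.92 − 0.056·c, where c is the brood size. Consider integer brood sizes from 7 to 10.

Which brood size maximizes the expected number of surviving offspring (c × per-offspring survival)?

8

Expected surviving offspring = c × s(c):
  c=7: 7 × 0.528 = 3.696
  c=8: 8 × 0.472 = 3.776
  c=9: 9 × 0.416 = 3.744
  c=10: 10 × 0.360 = 3.600
Maximum at c = 8 (3.776 surviving offspring).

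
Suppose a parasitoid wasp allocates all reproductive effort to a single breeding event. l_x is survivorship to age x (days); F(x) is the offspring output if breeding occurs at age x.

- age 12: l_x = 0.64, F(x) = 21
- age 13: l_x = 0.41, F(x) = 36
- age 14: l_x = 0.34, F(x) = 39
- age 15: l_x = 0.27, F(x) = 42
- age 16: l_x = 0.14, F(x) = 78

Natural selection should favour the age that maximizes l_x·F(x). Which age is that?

Expected offspring if breeding at age x = l_x × F(x):
  age 12: 0.64 × 21 = 13.440
  age 13: 0.41 × 36 = 14.760
  age 14: 0.34 × 39 = 13.260
  age 15: 0.27 × 42 = 11.340
  age 16: 0.14 × 78 = 10.920
Maximum at age 13 (14.760).

13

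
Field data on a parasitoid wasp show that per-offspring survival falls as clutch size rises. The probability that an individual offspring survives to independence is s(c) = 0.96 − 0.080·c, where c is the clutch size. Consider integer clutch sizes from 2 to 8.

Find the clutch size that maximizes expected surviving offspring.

Expected surviving offspring = c × s(c):
  c=2: 2 × 0.800 = 1.600
  c=3: 3 × 0.720 = 2.160
  c=4: 4 × 0.640 = 2.560
  c=5: 5 × 0.560 = 2.800
  c=6: 6 × 0.480 = 2.880
  c=7: 7 × 0.400 = 2.800
  c=8: 8 × 0.320 = 2.560
Maximum at c = 6 (2.880 surviving offspring).

6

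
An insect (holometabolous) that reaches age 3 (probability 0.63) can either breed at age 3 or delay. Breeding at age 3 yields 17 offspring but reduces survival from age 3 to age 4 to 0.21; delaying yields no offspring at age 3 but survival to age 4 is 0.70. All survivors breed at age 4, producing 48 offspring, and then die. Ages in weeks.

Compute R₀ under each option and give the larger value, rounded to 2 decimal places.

breed at age 3: R₀ = 0.63 × (17 + 0.21 × 48) = 0.63 × 27.0800 = 17.0604
delay to age 4: R₀ = 0.63 × (0.70 × 48) = 0.63 × 33.6000 = 21.1680
Higher: delay to age 4 (21.1680).

21.17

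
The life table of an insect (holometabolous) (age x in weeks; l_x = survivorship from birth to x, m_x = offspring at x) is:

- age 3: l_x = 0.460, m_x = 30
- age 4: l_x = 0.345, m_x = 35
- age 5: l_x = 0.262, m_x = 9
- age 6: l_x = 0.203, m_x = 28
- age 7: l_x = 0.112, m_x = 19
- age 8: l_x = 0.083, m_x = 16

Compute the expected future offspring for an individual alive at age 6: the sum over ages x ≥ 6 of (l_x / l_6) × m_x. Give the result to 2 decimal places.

45.02

l_6 = 0.203. Conditional survival from age 6 to x is l_x / l_6.
  x=6: (0.203/0.203) × 28 = 28.0000
  x=7: (0.112/0.203) × 19 = 10.4828
  x=8: (0.083/0.203) × 16 = 6.5419
Sum = 28.0000 + 10.4828 + 6.5419 = 45.0246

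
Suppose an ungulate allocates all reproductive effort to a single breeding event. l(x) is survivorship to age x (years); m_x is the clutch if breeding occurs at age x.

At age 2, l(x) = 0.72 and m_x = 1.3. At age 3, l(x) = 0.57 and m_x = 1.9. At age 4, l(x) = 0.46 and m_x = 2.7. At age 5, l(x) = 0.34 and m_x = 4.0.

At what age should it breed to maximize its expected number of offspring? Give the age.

Expected offspring if breeding at age x = l(x) × m_x:
  age 2: 0.72 × 1.3 = 0.936
  age 3: 0.57 × 1.9 = 1.083
  age 4: 0.46 × 2.7 = 1.242
  age 5: 0.34 × 4.0 = 1.360
Maximum at age 5 (1.360).

5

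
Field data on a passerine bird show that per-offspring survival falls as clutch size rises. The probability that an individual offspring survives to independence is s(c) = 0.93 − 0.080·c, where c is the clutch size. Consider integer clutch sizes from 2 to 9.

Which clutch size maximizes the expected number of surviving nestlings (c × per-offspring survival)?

6

Expected surviving nestlings = c × s(c):
  c=2: 2 × 0.770 = 1.540
  c=3: 3 × 0.690 = 2.070
  c=4: 4 × 0.610 = 2.440
  c=5: 5 × 0.530 = 2.650
  c=6: 6 × 0.450 = 2.700
  c=7: 7 × 0.370 = 2.590
  c=8: 8 × 0.290 = 2.320
  c=9: 9 × 0.210 = 1.890
Maximum at c = 6 (2.700 surviving nestlings).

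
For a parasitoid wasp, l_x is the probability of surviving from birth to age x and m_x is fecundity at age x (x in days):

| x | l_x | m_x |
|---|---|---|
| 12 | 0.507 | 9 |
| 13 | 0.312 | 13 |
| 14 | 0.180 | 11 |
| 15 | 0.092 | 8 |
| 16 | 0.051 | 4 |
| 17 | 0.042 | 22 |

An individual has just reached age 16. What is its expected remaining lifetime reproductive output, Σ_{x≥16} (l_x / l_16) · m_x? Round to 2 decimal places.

22.12

l_16 = 0.051. Conditional survival from age 16 to x is l_x / l_16.
  x=16: (0.051/0.051) × 4 = 4.0000
  x=17: (0.042/0.051) × 22 = 18.1176
Sum = 4.0000 + 18.1176 = 22.1176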